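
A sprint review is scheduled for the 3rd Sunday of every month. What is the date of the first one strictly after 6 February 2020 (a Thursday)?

February 2020 starts on a Saturday; its first Sunday is the 2nd, so the 3rd Sunday is the 16th — 16 February 2020.
16 February 2020 is after 6 February 2020, so that is the next one.

16 February 2020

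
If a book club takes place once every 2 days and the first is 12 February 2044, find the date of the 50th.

The 50th occurrence is 49 intervals after the first: 49 × 2 = 98 days after 12 February 2044.
February has 29 days — 17 days to the end of February leaves 81.
March has 31 days (50 left).
April has 30 days (20 left).
20 days into May → 20 May 2044.

20 May 2044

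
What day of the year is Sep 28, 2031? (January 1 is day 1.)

Days in months before Sep: 31 + 28 + 31 + 30 + 31 + 30 + 31 + 31 = 243.
Plus 28 days into Sep → day 271.

271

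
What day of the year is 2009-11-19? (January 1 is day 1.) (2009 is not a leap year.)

Days in months before November: 31 + 28 + 31 + 30 + 31 + 30 + 31 + 31 + 30 + 31 = 304.
Plus 19 days into November → day 323.

323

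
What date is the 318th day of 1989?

Jan has 31 days (318 − 31 = 287 remain).
Feb has 28 days (287 − 28 = 259 remain).
Mar has 31 days (259 − 31 = 228 remain).
Apr has 30 days (228 − 30 = 198 remain).
May has 31 days (198 − 31 = 167 remain).
Jun has 30 days (167 − 30 = 137 remain).
Jul has 31 days (137 − 31 = 106 remain).
Aug has 31 days (106 − 31 = 75 remain).
Sep has 30 days (75 − 30 = 45 remain).
Oct has 31 days (45 − 31 = 14 remain).
14 into Nov → Nov 14.

Nov 14, 1989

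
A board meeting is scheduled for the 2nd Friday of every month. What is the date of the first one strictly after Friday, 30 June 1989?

14 July 1989

June 1989 starts on a Thursday; its first Friday is the 2nd, so the 2nd Friday is the 9th — 9 June 1989.
That is not after 30 June 1989, so look at July 1989.
July 1989 starts on a Saturday; its first Friday is the 7th, so the 2nd Friday is the 14th — 14 July 1989.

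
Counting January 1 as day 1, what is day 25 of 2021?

January 25, 2021

25 into January → January 25.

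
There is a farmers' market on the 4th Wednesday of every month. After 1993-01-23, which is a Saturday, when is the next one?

January 1993 starts on a Friday; its first Wednesday is the 6th, so the 4th Wednesday is the 27th — 1993-01-27.
1993-01-27 is after 1993-01-23, so that is the next one.

1993-01-27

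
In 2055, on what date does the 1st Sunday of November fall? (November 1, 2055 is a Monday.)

November 2055 begins on a Monday, so the first Sunday is November 7 (6 days later).

2055-11-07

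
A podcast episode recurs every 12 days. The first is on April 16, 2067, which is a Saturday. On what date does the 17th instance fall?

The 17th occurrence is 16 intervals after the first: 16 × 12 = 192 days after April 16, 2067.
April has 30 days — 14 days to the end of April leaves 178.
May has 31 days (147 left).
June has 30 days (117 left).
July has 31 days (86 left).
August has 31 days (55 left).
September has 30 days (25 left).
25 days into October → October 25, 2067.

October 25, 2067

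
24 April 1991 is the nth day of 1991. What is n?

Days in months before April: 31 + 28 + 31 = 90.
Plus 24 days into April → day 114.

114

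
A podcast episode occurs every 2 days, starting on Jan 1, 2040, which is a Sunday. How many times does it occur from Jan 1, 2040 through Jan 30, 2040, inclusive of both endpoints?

15

Occurrences land 2·i days after Jan 1, 2040 for i = 0, 1, 2, …
The window opens on the start date, so the first occurrence inside is #1 on Jan 1, 2040.
Jan 30, 2040 is 29 days after the start; 29 ÷ 2 = 14 remainder 1. Last occurrence in the window: #15 on Jan 29, 2040.
Occurrences #1 through #15: 15 in total.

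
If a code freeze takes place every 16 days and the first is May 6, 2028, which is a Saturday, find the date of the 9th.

Sep 11, 2028

The 9th occurrence is 8 intervals after the first: 8 × 16 = 128 days after May 6, 2028.
May has 31 days — 25 days to the end of May leaves 103.
Jun has 30 days (73 left).
Jul has 31 days (42 left).
Aug has 31 days (11 left).
11 days into Sep → Sep 11, 2028.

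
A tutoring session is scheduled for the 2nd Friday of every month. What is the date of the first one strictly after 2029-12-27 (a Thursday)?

December 2029 starts on a Saturday; its first Friday is the 7th, so the 2nd Friday is the 14th — 2029-12-14.
That is not after 2029-12-27, so look at January 2030.
January 2030 starts on a Tuesday; its first Friday is the 4th, so the 2nd Friday is the 11th — 2030-01-11.

2030-01-11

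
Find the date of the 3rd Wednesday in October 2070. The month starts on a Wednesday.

15 October 2070

October 2070 begins on a Wednesday, so the first Wednesday is October 1.
The 3rd Wednesday is 2 weeks later: 1 + 14 = 15.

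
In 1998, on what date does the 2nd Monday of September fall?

September 1998 begins on a Tuesday, so the first Monday is September 7 (6 days later).
The 2nd Monday is 1 weeks later: 7 + 7 = 14.

14 September 1998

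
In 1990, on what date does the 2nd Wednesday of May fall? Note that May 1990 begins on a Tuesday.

May 1990 begins on a Tuesday, so the first Wednesday is May 2 (1 day later).
The 2nd Wednesday is 1 weeks later: 2 + 7 = 9.

9 May 1990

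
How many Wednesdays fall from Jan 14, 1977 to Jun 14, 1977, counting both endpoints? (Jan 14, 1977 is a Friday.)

21

Jan 14, 1977 is a Friday; the first Wednesday on or after it is Jan 19, 1977 (5 days later).
From Jan 19, 1977 to Jun 14, 1977: 12 + 28 + 31 + 30 + 31 + 14 = 146 days (rest of Jan, Feb, Mar, Apr, May, Jun).
146 ÷ 7 = 20 full weeks with remainder 6, so 20 more Wednesdays after the first → 21.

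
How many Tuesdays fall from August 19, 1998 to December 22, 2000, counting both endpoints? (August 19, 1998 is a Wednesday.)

August 19, 1998 is a Wednesday; the first Tuesday on or after it is August 25, 1998 (6 days later).
From August 25, 1998 to December 22, 2000: 128 + 365 + 357 = 850 days (rest of 1998, 1999, to December 22, 2000 in 2000).
850 ÷ 7 = 121 full weeks with remainder 3, so 121 more Tuesdays after the first → 122.

122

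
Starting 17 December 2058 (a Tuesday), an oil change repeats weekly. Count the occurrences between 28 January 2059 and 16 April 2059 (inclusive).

12

Occurrences land 7·i days after 17 December 2058 for i = 0, 1, 2, …
28 January 2059 is 42 days after the start; 42 ÷ 7 = 6 remainder 0. First occurrence in the window: #7 on 28 January 2059 (6×7 = 42 days in).
16 April 2059 is 120 days after the start; 120 ÷ 7 = 17 remainder 1. Last occurrence in the window: #18 on 15 April 2059.
Occurrences #7 through #18: 12 in total.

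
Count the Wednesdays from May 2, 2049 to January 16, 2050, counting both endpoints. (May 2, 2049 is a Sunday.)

May 2, 2049 is a Sunday; the first Wednesday on or after it is May 5, 2049 (3 days later).
From May 5, 2049 to January 16, 2050: 26 + 30 + 31 + 31 + 30 + 31 + 30 + 31 + 16 = 256 days (rest of May, June, July, August, September, October, November, December, January).
256 ÷ 7 = 36 full weeks with remainder 4, so 36 more Wednesdays after the first → 37.

37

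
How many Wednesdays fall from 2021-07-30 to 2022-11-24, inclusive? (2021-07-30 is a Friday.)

69

2021-07-30 is a Friday; the first Wednesday on or after it is 2021-08-04 (5 days later).
From 2021-08-04 to 2022-11-24: 149 + 328 = 477 days (rest of 2021, to 2022-11-24 in 2022).
477 ÷ 7 = 68 full weeks with remainder 1, so 68 more Wednesdays after the first → 69.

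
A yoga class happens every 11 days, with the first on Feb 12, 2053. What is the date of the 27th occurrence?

The 27th occurrence is 26 intervals after the first: 26 × 11 = 286 days after Feb 12, 2053.
Feb has 28 days — 16 days to the end of Feb leaves 270.
Mar has 31 days (239 left).
Apr has 30 days (209 left).
May has 31 days (178 left).
Jun has 30 days (148 left).
Jul has 31 days (117 left).
Aug has 31 days (86 left).
Sep has 30 days (56 left).
Oct has 31 days (25 left).
25 days into Nov → Nov 25, 2053.

Nov 25, 2053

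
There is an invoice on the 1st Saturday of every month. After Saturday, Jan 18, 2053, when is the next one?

Feb 1, 2053

Jan 2053 starts on a Wednesday, so its 1st Saturday is Jan 4, 2053 (3 days in).
That is not after Jan 18, 2053, so look at Feb 2053.
Feb 2053 starts on a Saturday, so its 1st Saturday is Feb 1, 2053.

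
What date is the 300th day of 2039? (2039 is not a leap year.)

January has 31 days (300 − 31 = 269 remain).
February has 28 days (269 − 28 = 241 remain).
March has 31 days (241 − 31 = 210 remain).
April has 30 days (210 − 30 = 180 remain).
May has 31 days (180 − 31 = 149 remain).
June has 30 days (149 − 30 = 119 remain).
July has 31 days (119 − 31 = 88 remain).
August has 31 days (88 − 31 = 57 remain).
September has 30 days (57 − 30 = 27 remain).
27 into October → October 27.

2039-10-27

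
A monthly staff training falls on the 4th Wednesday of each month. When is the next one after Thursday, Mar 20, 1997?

Mar 1997 starts on a Saturday; its first Wednesday is the 5th, so the 4th Wednesday is the 26th — Mar 26, 1997.
Mar 26, 1997 is after Mar 20, 1997, so that is the next one.

Mar 26, 1997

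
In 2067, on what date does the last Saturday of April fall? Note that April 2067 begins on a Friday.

30 April 2067

April 2067 begins on a Friday, so the first Saturday is April 2 (1 day later).
April 2067 has 30 days. Adding weeks: 2, 9, 16, 23, 30 — the last one ≤ 30 is the 30th.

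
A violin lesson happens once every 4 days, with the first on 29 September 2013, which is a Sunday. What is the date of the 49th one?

The 49th occurrence is 48 intervals after the first: 48 × 4 = 192 days after 29 September 2013.
September has 30 days — 1 day to the end of September leaves 191.
October has 31 days (160 left).
November has 30 days (130 left).
December has 31 days (99 left).
January has 31 days (68 left).
February has 28 days (40 left).
March has 31 days (9 left).
9 days into April → 9 April 2014.

9 April 2014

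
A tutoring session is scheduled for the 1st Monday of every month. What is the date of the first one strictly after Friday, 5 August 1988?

August 1988 starts on a Monday, so its 1st Monday is 1 August 1988.
That is not after 5 August 1988, so look at September 1988.
September 1988 starts on a Thursday, so its 1st Monday is 5 September 1988 (4 days in).

5 September 1988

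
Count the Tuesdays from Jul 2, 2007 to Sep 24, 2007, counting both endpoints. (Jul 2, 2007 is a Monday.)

Jul 2, 2007 is a Monday; the first Tuesday on or after it is Jul 3, 2007 (1 day later).
From Jul 3, 2007 to Sep 24, 2007: 28 + 31 + 24 = 83 days (rest of Jul, Aug, Sep).
83 ÷ 7 = 11 full weeks with remainder 6, so 11 more Tuesdays after the first → 12.

12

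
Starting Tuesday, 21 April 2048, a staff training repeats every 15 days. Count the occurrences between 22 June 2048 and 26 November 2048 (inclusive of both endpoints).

10

Occurrences land 15·i days after 21 April 2048 for i = 0, 1, 2, …
22 June 2048 is 62 days after the start; 62 ÷ 15 = 4 remainder 2; since the remainder is 2, round up to i = 5. First occurrence in the window: #6 on 5 July 2048 (5×15 = 75 days in).
26 November 2048 is 219 days after the start; 219 ÷ 15 = 14 remainder 9. Last occurrence in the window: #15 on 17 November 2048.
Occurrences #6 through #15: 10 in total.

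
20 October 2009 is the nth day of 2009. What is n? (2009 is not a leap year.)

293

Days in months before October: 31 + 28 + 31 + 30 + 31 + 30 + 31 + 31 + 30 = 273.
Plus 20 days into October → day 293.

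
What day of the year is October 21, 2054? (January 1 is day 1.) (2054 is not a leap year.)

Days in months before October: 31 + 28 + 31 + 30 + 31 + 30 + 31 + 31 + 30 = 273.
Plus 21 days into October → day 294.

294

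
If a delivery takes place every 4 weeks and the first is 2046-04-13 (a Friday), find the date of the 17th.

The 17th occurrence is 16 intervals after the first: 16 × 28 = 448 days after 2046-04-13.
April has 30 days — 17 days to the end of April leaves 431.
From end of April to end of 2046 is 245 days (186 left).
January has 31 days (155 left).
February has 28 days (127 left).
March has 31 days (96 left).
April has 30 days (66 left).
May has 31 days (35 left).
June has 30 days (5 left).
5 days into July → 2047-07-05.

2047-07-05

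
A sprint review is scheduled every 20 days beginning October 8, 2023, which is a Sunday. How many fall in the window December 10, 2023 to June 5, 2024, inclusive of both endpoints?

9

Occurrences land 20·i days after October 8, 2023 for i = 0, 1, 2, …
December 10, 2023 is 63 days after the start; 63 ÷ 20 = 3 remainder 3; since the remainder is 3, round up to i = 4. First occurrence in the window: #5 on December 27, 2023 (4×20 = 80 days in).
June 5, 2024 is 241 days after the start; 241 ÷ 20 = 12 remainder 1. Last occurrence in the window: #13 on June 4, 2024.
Occurrences #5 through #13: 9 in total.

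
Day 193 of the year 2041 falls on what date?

12 July 2041

January has 31 days (193 − 31 = 162 remain).
February has 28 days (162 − 28 = 134 remain).
March has 31 days (134 − 31 = 103 remain).
April has 30 days (103 − 30 = 73 remain).
May has 31 days (73 − 31 = 42 remain).
June has 30 days (42 − 30 = 12 remain).
12 into July → July 12.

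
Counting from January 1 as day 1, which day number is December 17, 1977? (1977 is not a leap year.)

Days in months before December: 31 + 28 + 31 + 30 + 31 + 30 + 31 + 31 + 30 + 31 + 30 = 334.
Plus 17 days into December → day 351.

351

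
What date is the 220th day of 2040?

January has 31 days (220 − 31 = 189 remain).
February has 29 days (189 − 29 = 160 remain).
March has 31 days (160 − 31 = 129 remain).
April has 30 days (129 − 30 = 99 remain).
May has 31 days (99 − 31 = 68 remain).
June has 30 days (68 − 30 = 38 remain).
July has 31 days (38 − 31 = 7 remain).
7 into August → August 7.

2040-08-07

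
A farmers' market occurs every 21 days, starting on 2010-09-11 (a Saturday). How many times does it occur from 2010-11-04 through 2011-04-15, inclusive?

8

Occurrences land 21·i days after 2010-09-11 for i = 0, 1, 2, …
2010-11-04 is 54 days after the start; 54 ÷ 21 = 2 remainder 12; since the remainder is 12, round up to i = 3. First occurrence in the window: #4 on 2010-11-13 (3×21 = 63 days in).
2011-04-15 is 216 days after the start; 216 ÷ 21 = 10 remainder 6. Last occurrence in the window: #11 on 2011-04-09.
Occurrences #4 through #11: 8 in total.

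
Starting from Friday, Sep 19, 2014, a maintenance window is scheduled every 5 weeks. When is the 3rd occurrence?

Nov 28, 2014

The 3rd occurrence is 2 intervals after the first: 2 × 35 = 70 days after Sep 19, 2014.
Sep has 30 days — 11 days to the end of Sep leaves 59.
Oct has 31 days (28 left).
28 days into Nov → Nov 28, 2014.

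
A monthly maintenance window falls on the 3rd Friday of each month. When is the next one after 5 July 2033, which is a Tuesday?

15 July 2033

July 2033 starts on a Friday; its first Friday is the 1st, so the 3rd Friday is the 15th — 15 July 2033.
15 July 2033 is after 5 July 2033, so that is the next one.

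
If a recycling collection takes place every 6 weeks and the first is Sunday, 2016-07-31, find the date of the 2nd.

The 2nd occurrence is 1 interval after the first: 1 × 42 = 42 days after 2016-07-31.
July has 31 days — 0 days to the end of July leaves 42.
August has 31 days (11 left).
11 days into September → 2016-09-11.

2016-09-11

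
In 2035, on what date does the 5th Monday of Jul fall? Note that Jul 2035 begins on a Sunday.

Jul 30, 2035

Jul 2035 begins on a Sunday, so the first Monday is Jul 2 (1 day later).
The 5th Monday is 4 weeks later: 2 + 28 = 30.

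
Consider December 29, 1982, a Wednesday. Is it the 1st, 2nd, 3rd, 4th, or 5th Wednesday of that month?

Day 29 falls in week ⌈29/7⌉ of the month.
Days 1–7 hold the 1st Wednesday, 8–14 the 2nd, 15–21 the 3rd, 22–28 the 4th, 29–31 the 5th.
29 is in the range for the 5th.

5th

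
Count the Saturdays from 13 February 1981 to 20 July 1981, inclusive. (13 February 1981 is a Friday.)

23

13 February 1981 is a Friday; the first Saturday on or after it is 14 February 1981 (1 day later).
From 14 February 1981 to 20 July 1981: 14 + 31 + 30 + 31 + 30 + 20 = 156 days (rest of February, March, April, May, June, July).
156 ÷ 7 = 22 full weeks with remainder 2, so 22 more Saturdays after the first → 23.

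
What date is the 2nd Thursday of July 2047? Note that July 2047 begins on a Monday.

2047-07-11

July 2047 begins on a Monday, so the first Thursday is July 4 (3 days later).
The 2nd Thursday is 1 weeks later: 4 + 7 = 11.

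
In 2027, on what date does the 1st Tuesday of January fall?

2027-01-05

January 2027 begins on a Friday, so the first Tuesday is January 5 (4 days later).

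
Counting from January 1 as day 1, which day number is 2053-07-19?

200

Days in months before July: 31 + 28 + 31 + 30 + 31 + 30 = 181.
Plus 19 days into July → day 200.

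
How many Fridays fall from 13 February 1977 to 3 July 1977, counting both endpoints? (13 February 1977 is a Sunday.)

20

13 February 1977 is a Sunday; the first Friday on or after it is 18 February 1977 (5 days later).
From 18 February 1977 to 3 July 1977: 10 + 31 + 30 + 31 + 30 + 3 = 135 days (rest of February, March, April, May, June, July).
135 ÷ 7 = 19 full weeks with remainder 2, so 19 more Fridays after the first → 20.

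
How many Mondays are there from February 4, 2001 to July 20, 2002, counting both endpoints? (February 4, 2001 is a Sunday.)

February 4, 2001 is a Sunday; the first Monday on or after it is February 5, 2001 (1 day later).
From February 5, 2001 to July 20, 2002: 329 + 201 = 530 days (rest of 2001, to July 20, 2002 in 2002).
530 ÷ 7 = 75 full weeks with remainder 5, so 75 more Mondays after the first → 76.

76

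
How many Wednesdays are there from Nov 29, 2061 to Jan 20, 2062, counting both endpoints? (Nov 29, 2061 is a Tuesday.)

8

Nov 29, 2061 is a Tuesday; the first Wednesday on or after it is Nov 30, 2061 (1 day later).
From Nov 30, 2061 to Jan 20, 2062: 0 + 31 + 20 = 51 days (rest of Nov, Dec, Jan).
51 ÷ 7 = 7 full weeks with remainder 2, so 7 more Wednesdays after the first → 8.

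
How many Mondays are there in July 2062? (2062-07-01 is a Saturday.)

2062-07-01 is a Saturday; the first Monday on or after it is 2062-07-03 (2 days later).
From 2062-07-03 to 2062-07-31 is 31 − 3 = 28 days.
28 ÷ 7 = 4 full weeks with remainder 0, so 4 more Mondays after the first → 5.

5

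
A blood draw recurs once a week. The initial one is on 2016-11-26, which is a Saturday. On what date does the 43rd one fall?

The 43rd occurrence is 42 intervals after the first: 42 × 7 = 294 days after 2016-11-26.
November has 30 days — 4 days to the end of November leaves 290.
December has 31 days (259 left).
January has 31 days (228 left).
February has 28 days (200 left).
March has 31 days (169 left).
April has 30 days (139 left).
May has 31 days (108 left).
June has 30 days (78 left).
July has 31 days (47 left).
August has 31 days (16 left).
16 days into September → 2017-09-16.

2017-09-16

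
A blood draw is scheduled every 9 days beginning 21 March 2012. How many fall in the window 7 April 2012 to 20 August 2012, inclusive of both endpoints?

Occurrences land 9·i days after 21 March 2012 for i = 0, 1, 2, …
7 April 2012 is 17 days after the start; 17 ÷ 9 = 1 remainder 8; since the remainder is 8, round up to i = 2. First occurrence in the window: #3 on 8 April 2012 (2×9 = 18 days in).
20 August 2012 is 152 days after the start; 152 ÷ 9 = 16 remainder 8. Last occurrence in the window: #17 on 12 August 2012.
Occurrences #3 through #17: 15 in total.

15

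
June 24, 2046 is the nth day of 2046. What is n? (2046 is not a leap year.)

175

Days in months before June: 31 + 28 + 31 + 30 + 31 = 151.
Plus 24 days into June → day 175.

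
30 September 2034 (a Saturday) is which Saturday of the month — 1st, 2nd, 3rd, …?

5th

Day 30 falls in week ⌈30/7⌉ of the month.
Days 1–7 hold the 1st Saturday, 8–14 the 2nd, 15–21 the 3rd, 22–28 the 4th, 29–31 the 5th.
30 is in the range for the 5th.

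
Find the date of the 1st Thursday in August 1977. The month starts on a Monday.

August 1977 begins on a Monday, so the first Thursday is August 4 (3 days later).

4 August 1977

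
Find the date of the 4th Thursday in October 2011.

The first Thursday of October 2011 is October 6.
The 4th Thursday is 3 weeks later: 6 + 21 = 27.

2011-10-27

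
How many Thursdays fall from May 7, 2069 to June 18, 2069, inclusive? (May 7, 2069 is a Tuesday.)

6

May 7, 2069 is a Tuesday; the first Thursday on or after it is May 9, 2069 (2 days later).
From May 9, 2069 to June 18, 2069: 22 + 18 = 40 days (rest of May, June).
40 ÷ 7 = 5 full weeks with remainder 5, so 5 more Thursdays after the first → 6.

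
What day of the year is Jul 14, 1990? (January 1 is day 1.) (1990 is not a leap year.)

195

Days in months before Jul: 31 + 28 + 31 + 30 + 31 + 30 = 181.
Plus 14 days into Jul → day 195.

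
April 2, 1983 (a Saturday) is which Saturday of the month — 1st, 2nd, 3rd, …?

1st

Day 2 falls in week ⌈2/7⌉ of the month.
Days 1–7 hold the 1st Saturday, 8–14 the 2nd, 15–21 the 3rd, 22–28 the 4th, 29–31 the 5th.
2 is in the range for the 1st.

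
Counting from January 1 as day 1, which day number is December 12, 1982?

346

Days in months before December: 31 + 28 + 31 + 30 + 31 + 30 + 31 + 31 + 30 + 31 + 30 = 334.
Plus 12 days into December → day 346.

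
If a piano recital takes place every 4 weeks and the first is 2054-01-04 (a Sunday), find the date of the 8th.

The 8th occurrence is 7 intervals after the first: 7 × 28 = 196 days after 2054-01-04.
January has 31 days — 27 days to the end of January leaves 169.
February has 28 days (141 left).
March has 31 days (110 left).
April has 30 days (80 left).
May has 31 days (49 left).
June has 30 days (19 left).
19 days into July → 2054-07-19.

2054-07-19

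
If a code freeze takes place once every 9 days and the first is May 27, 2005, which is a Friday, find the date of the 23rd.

Dec 11, 2005

The 23rd occurrence is 22 intervals after the first: 22 × 9 = 198 days after May 27, 2005.
May has 31 days — 4 days to the end of May leaves 194.
Jun has 30 days (164 left).
Jul has 31 days (133 left).
Aug has 31 days (102 left).
Sep has 30 days (72 left).
Oct has 31 days (41 left).
Nov has 30 days (11 left).
11 days into Dec → Dec 11, 2005.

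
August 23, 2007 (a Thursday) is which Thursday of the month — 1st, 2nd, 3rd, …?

Day 23 falls in week ⌈23/7⌉ of the month.
Days 1–7 hold the 1st Thursday, 8–14 the 2nd, 15–21 the 3rd, 22–28 the 4th, 29–31 the 5th.
23 is in the range for the 4th.

4th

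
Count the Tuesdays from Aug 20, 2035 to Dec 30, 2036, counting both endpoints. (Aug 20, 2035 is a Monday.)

Aug 20, 2035 is a Monday; the first Tuesday on or after it is Aug 21, 2035 (1 day later).
From Aug 21, 2035 to Dec 30, 2036: 132 + 365 = 497 days (rest of 2035, to Dec 30, 2036 in 2036).
497 ÷ 7 = 71 full weeks with remainder 0, so 71 more Tuesdays after the first → 72.

72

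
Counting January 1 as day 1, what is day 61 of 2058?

Jan has 31 days (61 − 31 = 30 remain).
Feb has 28 days (30 − 28 = 2 remain).
2 into Mar → Mar 2.

Mar 2, 2058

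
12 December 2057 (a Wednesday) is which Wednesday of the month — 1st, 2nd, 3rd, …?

Day 12 falls in week ⌈12/7⌉ of the month.
Days 1–7 hold the 1st Wednesday, 8–14 the 2nd, 15–21 the 3rd, 22–28 the 4th, 29–31 the 5th.
12 is in the range for the 2nd.

2nd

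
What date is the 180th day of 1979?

June 29, 1979

January has 31 days (180 − 31 = 149 remain).
February has 28 days (149 − 28 = 121 remain).
March has 31 days (121 − 31 = 90 remain).
April has 30 days (90 − 30 = 60 remain).
May has 31 days (60 − 31 = 29 remain).
29 into June → June 29.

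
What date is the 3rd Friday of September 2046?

September 21, 2046

The first Friday of September 2046 is September 7.
The 3rd Friday is 2 weeks later: 7 + 14 = 21.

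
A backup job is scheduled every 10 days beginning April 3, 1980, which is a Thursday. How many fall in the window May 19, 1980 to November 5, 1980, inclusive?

Occurrences land 10·i days after April 3, 1980 for i = 0, 1, 2, …
May 19, 1980 is 46 days after the start; 46 ÷ 10 = 4 remainder 6; since the remainder is 6, round up to i = 5. First occurrence in the window: #6 on May 23, 1980 (5×10 = 50 days in).
November 5, 1980 is 216 days after the start; 216 ÷ 10 = 21 remainder 6. Last occurrence in the window: #22 on October 30, 1980.
Occurrences #6 through #22: 17 in total.

17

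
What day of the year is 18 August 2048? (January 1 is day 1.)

231

Days in months before August: 31 + 29 + 31 + 30 + 31 + 30 + 31 = 213.
Plus 18 days into August → day 231.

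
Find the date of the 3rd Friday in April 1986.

April 1986 begins on a Tuesday, so the first Friday is April 4 (3 days later).
The 3rd Friday is 2 weeks later: 4 + 14 = 18.

1986-04-18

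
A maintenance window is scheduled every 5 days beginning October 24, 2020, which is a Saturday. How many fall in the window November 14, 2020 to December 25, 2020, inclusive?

Occurrences land 5·i days after October 24, 2020 for i = 0, 1, 2, …
November 14, 2020 is 21 days after the start; 21 ÷ 5 = 4 remainder 1; since the remainder is 1, round up to i = 5. First occurrence in the window: #6 on November 18, 2020 (5×5 = 25 days in).
December 25, 2020 is 62 days after the start; 62 ÷ 5 = 12 remainder 2. Last occurrence in the window: #13 on December 23, 2020.
Occurrences #6 through #13: 8 in total.

8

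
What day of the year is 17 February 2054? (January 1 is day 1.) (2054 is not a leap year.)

Days in months before February: 31 = 31.
Plus 17 days into February → day 48.

48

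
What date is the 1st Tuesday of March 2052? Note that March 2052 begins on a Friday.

5 March 2052

March 2052 begins on a Friday, so the first Tuesday is March 5 (4 days later).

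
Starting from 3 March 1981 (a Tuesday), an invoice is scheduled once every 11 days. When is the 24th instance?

The 24th occurrence is 23 intervals after the first: 23 × 11 = 253 days after 3 March 1981.
March has 31 days — 28 days to the end of March leaves 225.
April has 30 days (195 left).
May has 31 days (164 left).
June has 30 days (134 left).
July has 31 days (103 left).
August has 31 days (72 left).
September has 30 days (42 left).
October has 31 days (11 left).
11 days into November → 11 November 1981.

11 November 1981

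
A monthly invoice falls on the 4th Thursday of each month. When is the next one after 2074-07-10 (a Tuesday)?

2074-07-26

July 2074 starts on a Sunday; its first Thursday is the 5th, so the 4th Thursday is the 26th — 2074-07-26.
2074-07-26 is after 2074-07-10, so that is the next one.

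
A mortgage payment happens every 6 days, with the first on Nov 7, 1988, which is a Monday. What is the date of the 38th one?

Jun 17, 1989

The 38th occurrence is 37 intervals after the first: 37 × 6 = 222 days after Nov 7, 1988.
Nov has 30 days — 23 days to the end of Nov leaves 199.
Dec has 31 days (168 left).
Jan has 31 days (137 left).
Feb has 28 days (109 left).
Mar has 31 days (78 left).
Apr has 30 days (48 left).
May has 31 days (17 left).
17 days into Jun → Jun 17, 1989.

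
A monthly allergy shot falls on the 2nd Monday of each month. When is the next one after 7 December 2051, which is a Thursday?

December 2051 starts on a Friday; its first Monday is the 4th, so the 2nd Monday is the 11th — 11 December 2051.
11 December 2051 is after 7 December 2051, so that is the next one.

11 December 2051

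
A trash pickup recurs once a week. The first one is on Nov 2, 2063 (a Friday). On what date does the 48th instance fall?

The 48th occurrence is 47 intervals after the first: 47 × 7 = 329 days after Nov 2, 2063.
Nov has 30 days — 28 days to the end of Nov leaves 301.
Dec has 31 days (270 left).
Jan has 31 days (239 left).
Feb has 29 days (210 left).
Mar has 31 days (179 left).
Apr has 30 days (149 left).
May has 31 days (118 left).
Jun has 30 days (88 left).
Jul has 31 days (57 left).
Aug has 31 days (26 left).
26 days into Sep → Sep 26, 2064.

Sep 26, 2064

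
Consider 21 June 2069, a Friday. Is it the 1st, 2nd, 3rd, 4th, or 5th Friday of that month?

3rd

Day 21 falls in week ⌈21/7⌉ of the month.
Days 1–7 hold the 1st Friday, 8–14 the 2nd, 15–21 the 3rd, 22–28 the 4th, 29–31 the 5th.
21 is in the range for the 3rd.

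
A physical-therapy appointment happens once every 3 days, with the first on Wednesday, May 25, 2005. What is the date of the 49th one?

Oct 16, 2005

The 49th occurrence is 48 intervals after the first: 48 × 3 = 144 days after May 25, 2005.
May has 31 days — 6 days to the end of May leaves 138.
Jun has 30 days (108 left).
Jul has 31 days (77 left).
Aug has 31 days (46 left).
Sep has 30 days (16 left).
16 days into Oct → Oct 16, 2005.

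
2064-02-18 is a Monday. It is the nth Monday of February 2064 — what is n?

Day 18 falls in week ⌈18/7⌉ of the month.
Days 1–7 hold the 1st Monday, 8–14 the 2nd, 15–21 the 3rd, 22–28 the 4th, 29–31 the 5th.
18 is in the range for the 3rd.

3rd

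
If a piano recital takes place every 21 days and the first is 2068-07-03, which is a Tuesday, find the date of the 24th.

The 24th occurrence is 23 intervals after the first: 23 × 21 = 483 days after 2068-07-03.
July has 31 days — 28 days to the end of July leaves 455.
From end of July to end of 2068 is 153 days (302 left).
January has 31 days (271 left).
February has 28 days (243 left).
March has 31 days (212 left).
April has 30 days (182 left).
May has 31 days (151 left).
June has 30 days (121 left).
July has 31 days (90 left).
August has 31 days (59 left).
September has 30 days (29 left).
29 days into October → 2069-10-29.

2069-10-29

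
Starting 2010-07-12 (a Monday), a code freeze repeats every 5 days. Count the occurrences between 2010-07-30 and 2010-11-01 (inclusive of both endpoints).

Occurrences land 5·i days after 2010-07-12 for i = 0, 1, 2, …
2010-07-30 is 18 days after the start; 18 ÷ 5 = 3 remainder 3; since the remainder is 3, round up to i = 4. First occurrence in the window: #5 on 2010-08-01 (4×5 = 20 days in).
2010-11-01 is 112 days after the start; 112 ÷ 5 = 22 remainder 2. Last occurrence in the window: #23 on 2010-10-30.
Occurrences #5 through #23: 19 in total.

19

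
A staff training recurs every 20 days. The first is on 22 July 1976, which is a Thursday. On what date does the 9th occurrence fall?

29 December 1976

The 9th occurrence is 8 intervals after the first: 8 × 20 = 160 days after 22 July 1976.
July has 31 days — 9 days to the end of July leaves 151.
August has 31 days (120 left).
September has 30 days (90 left).
October has 31 days (59 left).
November has 30 days (29 left).
29 days into December → 29 December 1976.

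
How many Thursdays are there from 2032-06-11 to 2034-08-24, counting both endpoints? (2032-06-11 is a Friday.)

2032-06-11 is a Friday; the first Thursday on or after it is 2032-06-17 (6 days later).
From 2032-06-17 to 2034-08-24: 197 + 365 + 236 = 798 days (rest of 2032, 2033, to 2034-08-24 in 2034).
798 ÷ 7 = 114 full weeks with remainder 0, so 114 more Thursdays after the first → 115.

115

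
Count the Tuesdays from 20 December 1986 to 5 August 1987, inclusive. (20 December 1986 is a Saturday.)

33

20 December 1986 is a Saturday; the first Tuesday on or after it is 23 December 1986 (3 days later).
From 23 December 1986 to 5 August 1987: 8 + 31 + 28 + 31 + 30 + 31 + 30 + 31 + 5 = 225 days (rest of December, January, February, March, April, May, June, July, August).
225 ÷ 7 = 32 full weeks with remainder 1, so 32 more Tuesdays after the first → 33.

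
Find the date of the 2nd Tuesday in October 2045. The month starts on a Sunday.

October 10, 2045

October 2045 begins on a Sunday, so the first Tuesday is October 3 (2 days later).
The 2nd Tuesday is 1 weeks later: 3 + 7 = 10.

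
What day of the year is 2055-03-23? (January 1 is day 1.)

Days in months before March: 31 + 28 = 59.
Plus 23 days into March → day 82.

82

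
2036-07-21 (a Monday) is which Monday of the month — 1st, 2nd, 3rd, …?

3rd

Day 21 falls in week ⌈21/7⌉ of the month.
Days 1–7 hold the 1st Monday, 8–14 the 2nd, 15–21 the 3rd, 22–28 the 4th, 29–31 the 5th.
21 is in the range for the 3rd.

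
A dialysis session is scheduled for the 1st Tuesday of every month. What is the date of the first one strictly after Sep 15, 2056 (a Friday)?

Oct 3, 2056

Sep 2056 starts on a Friday, so its 1st Tuesday is Sep 5, 2056 (4 days in).
That is not after Sep 15, 2056, so look at Oct 2056.
Oct 2056 starts on a Sunday, so its 1st Tuesday is Oct 3, 2056 (2 days in).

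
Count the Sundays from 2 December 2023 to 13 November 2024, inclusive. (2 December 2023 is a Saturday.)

2 December 2023 is a Saturday; the first Sunday on or after it is 3 December 2023 (1 day later).
From 3 December 2023 to 13 November 2024: 28 + 318 = 346 days (rest of 2023, to 13 November 2024 in 2024).
346 ÷ 7 = 49 full weeks with remainder 3, so 49 more Sundays after the first → 50.

50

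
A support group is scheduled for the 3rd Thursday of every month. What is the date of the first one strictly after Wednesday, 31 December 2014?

15 January 2015

December 2014 starts on a Monday; its first Thursday is the 4th, so the 3rd Thursday is the 18th — 18 December 2014.
That is not after 31 December 2014, so look at January 2015.
January 2015 starts on a Thursday; its first Thursday is the 1st, so the 3rd Thursday is the 15th — 15 January 2015.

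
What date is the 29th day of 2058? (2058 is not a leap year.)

29 into January → January 29.

2058-01-29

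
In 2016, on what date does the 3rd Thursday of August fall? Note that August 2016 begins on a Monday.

18 August 2016

August 2016 begins on a Monday, so the first Thursday is August 4 (3 days later).
The 3rd Thursday is 2 weeks later: 4 + 14 = 18.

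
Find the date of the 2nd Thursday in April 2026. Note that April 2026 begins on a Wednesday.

April 2026 begins on a Wednesday, so the first Thursday is April 2 (1 day later).
The 2nd Thursday is 1 weeks later: 2 + 7 = 9.

April 9, 2026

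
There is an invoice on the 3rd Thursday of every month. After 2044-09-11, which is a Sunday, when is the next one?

2044-09-15

September 2044 starts on a Thursday; its first Thursday is the 1st, so the 3rd Thursday is the 15th — 2044-09-15.
2044-09-15 is after 2044-09-11, so that is the next one.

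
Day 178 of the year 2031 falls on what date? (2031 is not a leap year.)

June 27, 2031

January has 31 days (178 − 31 = 147 remain).
February has 28 days (147 − 28 = 119 remain).
March has 31 days (119 − 31 = 88 remain).
April has 30 days (88 − 30 = 58 remain).
May has 31 days (58 − 31 = 27 remain).
27 into June → June 27.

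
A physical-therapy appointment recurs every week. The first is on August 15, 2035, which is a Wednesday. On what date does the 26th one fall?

February 6, 2036

The 26th occurrence is 25 intervals after the first: 25 × 7 = 175 days after August 15, 2035.
August has 31 days — 16 days to the end of August leaves 159.
September has 30 days (129 left).
October has 31 days (98 left).
November has 30 days (68 left).
December has 31 days (37 left).
January has 31 days (6 left).
6 days into February → February 6, 2036.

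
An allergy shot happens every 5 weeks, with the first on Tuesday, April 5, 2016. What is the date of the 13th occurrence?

May 30, 2017

The 13th occurrence is 12 intervals after the first: 12 × 35 = 420 days after April 5, 2016.
April has 30 days — 25 days to the end of April leaves 395.
May has 31 days (364 left).
June has 30 days (334 left).
July has 31 days (303 left).
August has 31 days (272 left).
September has 30 days (242 left).
October has 31 days (211 left).
November has 30 days (181 left).
December has 31 days (150 left).
January has 31 days (119 left).
February has 28 days (91 left).
March has 31 days (60 left).
April has 30 days (30 left).
30 days into May → May 30, 2017.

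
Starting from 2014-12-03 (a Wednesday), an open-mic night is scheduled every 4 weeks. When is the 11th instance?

The 11th occurrence is 10 intervals after the first: 10 × 28 = 280 days after 2014-12-03.
December has 31 days — 28 days to the end of December leaves 252.
January has 31 days (221 left).
February has 28 days (193 left).
March has 31 days (162 left).
April has 30 days (132 left).
May has 31 days (101 left).
June has 30 days (71 left).
July has 31 days (40 left).
August has 31 days (9 left).
9 days into September → 2015-09-09.

2015-09-09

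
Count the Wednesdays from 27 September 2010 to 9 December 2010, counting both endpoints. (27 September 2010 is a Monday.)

11

27 September 2010 is a Monday; the first Wednesday on or after it is 29 September 2010 (2 days later).
From 29 September 2010 to 9 December 2010: 1 + 31 + 30 + 9 = 71 days (rest of September, October, November, December).
71 ÷ 7 = 10 full weeks with remainder 1, so 10 more Wednesdays after the first → 11.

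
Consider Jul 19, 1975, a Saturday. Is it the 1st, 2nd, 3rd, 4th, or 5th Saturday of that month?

Day 19 falls in week ⌈19/7⌉ of the month.
Days 1–7 hold the 1st Saturday, 8–14 the 2nd, 15–21 the 3rd, 22–28 the 4th, 29–31 the 5th.
19 is in the range for the 3rd.

3rd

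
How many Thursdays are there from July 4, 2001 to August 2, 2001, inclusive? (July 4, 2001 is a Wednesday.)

5

July 4, 2001 is a Wednesday; the first Thursday on or after it is July 5, 2001 (1 day later).
From July 5, 2001 to August 2, 2001: 26 + 2 = 28 days (rest of July, August).
28 ÷ 7 = 4 full weeks with remainder 0, so 4 more Thursdays after the first → 5.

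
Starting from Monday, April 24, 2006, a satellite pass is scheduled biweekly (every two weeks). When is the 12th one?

The 12th occurrence is 11 intervals after the first: 11 × 14 = 154 days after April 24, 2006.
April has 30 days — 6 days to the end of April leaves 148.
May has 31 days (117 left).
June has 30 days (87 left).
July has 31 days (56 left).
August has 31 days (25 left).
25 days into September → September 25, 2006.

September 25, 2006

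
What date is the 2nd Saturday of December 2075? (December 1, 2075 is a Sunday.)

14 December 2075

December 2075 begins on a Sunday, so the first Saturday is December 7 (6 days later).
The 2nd Saturday is 1 weeks later: 7 + 7 = 14.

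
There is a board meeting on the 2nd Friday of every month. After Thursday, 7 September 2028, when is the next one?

September 2028 starts on a Friday; its first Friday is the 1st, so the 2nd Friday is the 8th — 8 September 2028.
8 September 2028 is after 7 September 2028, so that is the next one.

8 September 2028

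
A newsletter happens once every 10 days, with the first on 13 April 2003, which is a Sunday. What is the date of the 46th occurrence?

The 46th occurrence is 45 intervals after the first: 45 × 10 = 450 days after 13 April 2003.
April has 30 days — 17 days to the end of April leaves 433.
From end of April to end of 2003 is 245 days (188 left).
January has 31 days (157 left).
February has 29 days (128 left).
March has 31 days (97 left).
April has 30 days (67 left).
May has 31 days (36 left).
June has 30 days (6 left).
6 days into July → 6 July 2004.

6 July 2004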